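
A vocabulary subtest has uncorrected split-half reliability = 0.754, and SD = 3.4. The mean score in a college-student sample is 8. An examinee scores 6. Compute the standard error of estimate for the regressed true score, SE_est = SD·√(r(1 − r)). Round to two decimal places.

r_full = 2·0.754 / (1 + 0.754) ≈ 0.8597
SE_est = 3.4000·√[r(1 − r)] ≈ 1.1806

1.18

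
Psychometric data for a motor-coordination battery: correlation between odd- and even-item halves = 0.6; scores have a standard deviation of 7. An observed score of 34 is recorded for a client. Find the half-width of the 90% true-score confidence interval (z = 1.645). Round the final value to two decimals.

r_full = 2·0.6 / (1 + 0.6) ≈ 0.750
The standard error of measurement is 7.000×√(1 − 0.750) ≈ 7.000×0.500 ≈ 3.500.
Half-width = 1.645×3.500 ≈ 5.758

5.76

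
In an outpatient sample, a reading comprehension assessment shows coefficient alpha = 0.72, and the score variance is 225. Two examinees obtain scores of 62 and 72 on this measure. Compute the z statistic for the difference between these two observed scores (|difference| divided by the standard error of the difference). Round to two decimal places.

σ = 225^(1/2) = 15.0000
SEM = 15.0000*√(1 − 0.7200) ≃ 7.9373
Standard error of the difference = 7.9373·√2 ≃ 11.2250
z = |62 − 72| / 11.2250 = 10 / 11.2250 ≃ 0.8909

0.89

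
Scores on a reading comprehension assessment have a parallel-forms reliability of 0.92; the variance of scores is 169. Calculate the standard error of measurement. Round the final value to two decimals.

SD = √169 = 13.0000
SEM = 13.0000*√(1 − 0.9200) ≈ 3.6770

3.68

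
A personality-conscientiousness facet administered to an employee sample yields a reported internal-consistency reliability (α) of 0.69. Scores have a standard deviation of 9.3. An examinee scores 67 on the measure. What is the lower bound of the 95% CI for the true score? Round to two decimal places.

56.85

The standard error of measurement is 9.3000·√(1 − 0.6900) ≈ 9.3000·0.5568 ≈ 5.1780.
1.96 · SEM ≈ 10.1489
Lower limit = 67 − 10.1489 ≈ 56.8511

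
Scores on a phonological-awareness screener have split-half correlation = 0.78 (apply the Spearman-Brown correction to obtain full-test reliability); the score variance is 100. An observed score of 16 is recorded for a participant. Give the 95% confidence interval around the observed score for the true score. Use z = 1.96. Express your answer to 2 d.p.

[9.11, 22.89]

σ = 100^(1/2) = 10.0000
Full-length reliability (Spearman-Brown) = 2(0.78)/(1+0.78) ≃ 0.8764
SEM = 10.0000 * √(1 − 0.8764) = 10.0000 * √0.1236 ≃ 10.0000 * 0.3516 ≃ 3.5156
Margin = 1.96 * 3.5156 ≃ 6.8906
CI = 16 ± 6.8906 → [9.1094, 22.8906]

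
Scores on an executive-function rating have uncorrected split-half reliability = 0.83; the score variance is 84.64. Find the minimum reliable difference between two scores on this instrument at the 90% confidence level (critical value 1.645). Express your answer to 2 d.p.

6.52

SD = √84.64 = 9.200
r_full = 2·0.83 / (1 + 0.83) ≈ 0.907
SEM = 9.200 × √(1 − 0.907) = 9.200 × √0.093 ≈ 9.200 × 0.305 ≈ 2.804
Standard error of the difference = 2.804·√2 ≈ 3.966
Minimum reliable difference = 1.645 × SE_diff ≈ 1.645 × 3.966 ≈ 6.523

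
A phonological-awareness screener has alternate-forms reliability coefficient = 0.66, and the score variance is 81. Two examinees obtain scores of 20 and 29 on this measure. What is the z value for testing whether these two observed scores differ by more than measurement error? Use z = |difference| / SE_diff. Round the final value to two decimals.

SD = √81 = 9.000
SEM = 9.000 × √(1 − 0.660) = 9.000 × √0.340 ≈ 9.000 × 0.583 ≈ 5.248
SE_diff = √2 × SEM ≈ 7.422
z = 9 / 7.422 ≈ 1.213

1.21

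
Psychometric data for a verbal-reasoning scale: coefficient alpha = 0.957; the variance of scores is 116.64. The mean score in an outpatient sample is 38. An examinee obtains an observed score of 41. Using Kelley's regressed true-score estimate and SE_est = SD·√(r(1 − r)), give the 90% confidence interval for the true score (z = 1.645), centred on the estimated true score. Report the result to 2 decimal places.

σ = 116.64^(1/2) = 10.80000
Estimated true score = 0.95700*41 + (1 − 0.95700)*38 ≃ 40.87100
SE_est = SD * √(r(1 − r)) = 10.80000 * √0.04115 ≃ 10.80000 * 0.20286 ≃ 2.19086
CI = 40.87100 ± 1.645 * 2.19086 → [37.26704, 44.47496]

[37.27, 44.47]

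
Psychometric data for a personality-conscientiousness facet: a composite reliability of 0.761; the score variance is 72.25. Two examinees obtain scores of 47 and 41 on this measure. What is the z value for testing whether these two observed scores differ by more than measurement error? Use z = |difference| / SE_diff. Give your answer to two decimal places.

1.02

σ = 72.25^(1/2) = 8.500
The standard error of measurement is 8.500*√(1 − 0.761) ≈ 8.500*0.489 ≈ 4.155.
SE_diff = SEM * √2 ≈ 4.155 * 1.414 ≈ 5.877
z = 6 / 5.877 ≈ 1.021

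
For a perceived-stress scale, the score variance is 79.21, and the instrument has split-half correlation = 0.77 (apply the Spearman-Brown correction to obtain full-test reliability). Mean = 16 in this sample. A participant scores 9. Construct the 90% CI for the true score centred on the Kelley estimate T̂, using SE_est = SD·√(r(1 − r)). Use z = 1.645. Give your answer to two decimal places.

SD = √79.21 = 8.9000
r_full = 2·0.77 / (1 + 0.77) ≈ 0.8701
T̂ = r·X + (1 − r)·M = 0.8701*9 + 0.1299*16 ≈ 7.8305 + 2.0791 ≈ 9.9096
SE_est = 8.9000*√(0.8701*0.1299) ≈ 2.9925
CI = 9.9096 ± 1.645 * 2.9925 → [4.9869, 14.8323]

[4.99, 14.83]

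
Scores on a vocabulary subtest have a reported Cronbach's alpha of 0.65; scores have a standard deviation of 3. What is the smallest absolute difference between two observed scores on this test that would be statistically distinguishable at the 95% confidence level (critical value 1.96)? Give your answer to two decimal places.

SEM = 3.00000·√(1 − 0.65000) ≃ 1.77482
SE_diff = SEM · √2 ≃ 1.77482 · 1.41421 ≃ 2.50998
Minimum reliable difference = 1.96 · SE_diff ≃ 1.96 · 2.50998 ≃ 4.91956

4.92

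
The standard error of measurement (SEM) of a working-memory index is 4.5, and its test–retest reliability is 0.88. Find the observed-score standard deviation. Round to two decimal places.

SD = SEM / √(1 − r) = 4.5 / √0.1200 ≈ 4.5 / 0.3464 ≈ 12.9904

12.99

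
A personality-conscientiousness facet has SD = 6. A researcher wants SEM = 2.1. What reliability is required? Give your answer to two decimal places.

0.88

r = 1 − (SEM / SD)² = 1 − (2.1000 / 6)² ≈ 1 − 0.1225 ≈ 0.8775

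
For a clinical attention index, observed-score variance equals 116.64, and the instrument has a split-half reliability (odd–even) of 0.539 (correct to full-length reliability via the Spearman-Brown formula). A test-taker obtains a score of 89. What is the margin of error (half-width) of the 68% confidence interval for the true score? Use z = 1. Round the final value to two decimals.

5.91

σ = 116.64^(1/2) = 10.800
r_full = 2·0.539 / (1 + 0.539) ≈ 0.700
SEM = 10.800*√(1 − 0.700) ≈ 5.911
Margin = 1 * 5.911 ≈ 5.911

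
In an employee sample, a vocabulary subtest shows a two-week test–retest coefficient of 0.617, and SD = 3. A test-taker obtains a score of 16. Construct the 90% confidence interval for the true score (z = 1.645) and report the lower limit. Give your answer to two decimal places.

SEM = 3.000·√(1 − 0.617) ≈ 1.857
Half-width = 1.645·1.857 ≈ 3.054
Lower bound: 16 − 3.054 = 12.946

12.95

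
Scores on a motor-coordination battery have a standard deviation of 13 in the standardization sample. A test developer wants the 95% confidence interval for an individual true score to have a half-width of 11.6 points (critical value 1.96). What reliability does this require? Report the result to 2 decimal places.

0.79

Required SEM = 11.6 / 1.96 ≈ 5.91837
r = 1 − (5.91837/13)² ≈ 1 − 0.20726 ≈ 0.79274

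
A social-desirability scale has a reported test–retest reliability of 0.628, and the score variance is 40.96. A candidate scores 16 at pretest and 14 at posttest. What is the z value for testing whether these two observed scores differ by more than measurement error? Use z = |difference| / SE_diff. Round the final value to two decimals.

0.36

SD = √40.96 = 6.4000
SEM = 6.4000·√(1 − 0.6280) ≈ 3.9035
Standard error of the difference = 3.9035·√2 ≈ 5.5203
z = 2 / 5.5203 ≈ 0.3623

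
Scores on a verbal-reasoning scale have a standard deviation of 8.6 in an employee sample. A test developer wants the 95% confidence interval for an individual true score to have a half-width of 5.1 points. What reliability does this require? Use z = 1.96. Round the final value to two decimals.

0.91

Required SEM = 5.1 / 1.96 ≈ 2.60204
r = 1 − (SEM / SD)² = 1 − (2.60204 / 8.6)² ≈ 1 − 0.09154 ≈ 0.90846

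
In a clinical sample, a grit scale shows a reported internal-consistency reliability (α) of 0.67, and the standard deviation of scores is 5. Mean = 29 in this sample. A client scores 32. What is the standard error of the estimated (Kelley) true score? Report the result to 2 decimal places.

SE_est = 5.0000·√[r(1 − r)] ≈ 2.3511

2.35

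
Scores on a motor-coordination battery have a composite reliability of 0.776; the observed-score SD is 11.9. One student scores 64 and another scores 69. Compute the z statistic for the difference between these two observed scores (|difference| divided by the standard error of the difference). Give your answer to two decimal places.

0.63

SEM = 11.9000·√(1 − 0.7760) ≈ 5.6321
SE_diff = √2 · SEM ≈ 7.9650
z = 5 / 7.9650 ≈ 0.6277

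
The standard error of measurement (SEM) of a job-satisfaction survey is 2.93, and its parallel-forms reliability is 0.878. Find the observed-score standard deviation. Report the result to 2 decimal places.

8.39

SD = 2.93 / √(1 − 0.878) ≈ 8.3886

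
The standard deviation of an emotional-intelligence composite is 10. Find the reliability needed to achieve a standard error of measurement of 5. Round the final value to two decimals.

Required reliability = 1 − (SEM/SD)² = 1 − 0.250 ≈ 0.750

0.75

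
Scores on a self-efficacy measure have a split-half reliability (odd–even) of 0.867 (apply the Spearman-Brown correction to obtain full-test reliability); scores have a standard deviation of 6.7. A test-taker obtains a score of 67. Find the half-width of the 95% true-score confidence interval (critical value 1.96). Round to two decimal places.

3.50

r_full = 2·0.867 / (1 + 0.867) ≃ 0.92876
SEM = 6.70000*√(1 − 0.92876) ≃ 1.78825
Half-width = 1.96*1.78825 ≃ 3.50497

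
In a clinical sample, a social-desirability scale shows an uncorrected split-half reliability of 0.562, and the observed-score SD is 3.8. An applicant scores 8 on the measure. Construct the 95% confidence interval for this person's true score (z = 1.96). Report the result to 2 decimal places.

[4.06, 11.94]

Spearman-Brown: r = 2(0.562) / (1 + 0.562) = 1.1240 / 1.5620 ≈ 0.7196
The standard error of measurement is 3.8000*√(1 − 0.7196) ≈ 3.8000*0.5295 ≈ 2.0122.
Half-width = 1.96*2.0122 ≈ 3.9440
95% CI: 8 ± 3.9440 = [4.0560, 11.9440]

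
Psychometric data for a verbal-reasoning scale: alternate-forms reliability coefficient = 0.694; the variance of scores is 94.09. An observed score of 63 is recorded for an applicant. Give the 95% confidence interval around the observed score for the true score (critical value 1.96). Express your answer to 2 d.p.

SD = √94.09 ≈ 9.7000
The standard error of measurement is 9.7000×√(1 − 0.6940) ≈ 9.7000×0.5532 ≈ 5.3658.
Margin = 1.96 × 5.3658 ≈ 10.5169
Interval: (52.4831, 73.5169)

[52.48, 73.52]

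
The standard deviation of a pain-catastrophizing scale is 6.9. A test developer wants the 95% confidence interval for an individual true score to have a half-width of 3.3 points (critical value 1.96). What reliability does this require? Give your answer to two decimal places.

SEM needed = half-width / z = 3.3/1.96 ≈ 1.684
r = 1 − (1.684/6.9)² ≈ 1 − 0.060 ≈ 0.940

0.94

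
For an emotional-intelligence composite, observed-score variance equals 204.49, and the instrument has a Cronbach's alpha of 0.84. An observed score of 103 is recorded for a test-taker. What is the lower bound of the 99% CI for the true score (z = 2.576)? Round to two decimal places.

SD = √204.49 = 14.300
SEM = 14.300*√(1 − 0.840) ≈ 5.720
Half-width = 2.576*5.720 ≈ 14.735
Lower bound: 103 − 14.735 = 88.265

88.27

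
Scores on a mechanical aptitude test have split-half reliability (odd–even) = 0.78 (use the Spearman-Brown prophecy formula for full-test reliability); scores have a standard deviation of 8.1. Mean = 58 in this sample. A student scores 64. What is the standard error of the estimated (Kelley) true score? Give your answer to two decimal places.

2.67

Full-length reliability (Spearman-Brown) = 2(0.78)/(1+0.78) ≈ 0.87640
SE_est = SD * √(r(1 − r)) = 8.10000 * √0.10832 ≈ 8.10000 * 0.32912 ≈ 2.66587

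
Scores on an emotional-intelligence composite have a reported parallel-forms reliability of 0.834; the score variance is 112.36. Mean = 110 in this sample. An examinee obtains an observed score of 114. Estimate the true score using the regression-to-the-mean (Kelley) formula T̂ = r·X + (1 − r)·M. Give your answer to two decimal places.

113.34

T̂ = 0.834(114) + 0.166(110) ≈ 113.336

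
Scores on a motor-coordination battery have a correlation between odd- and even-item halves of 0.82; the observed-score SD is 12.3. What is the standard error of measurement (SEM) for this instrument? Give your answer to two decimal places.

r_full = 2·0.82 / (1 + 0.82) ≈ 0.901
The standard error of measurement is 12.300*√(1 − 0.901) ≈ 12.300*0.314 ≈ 3.868.

3.87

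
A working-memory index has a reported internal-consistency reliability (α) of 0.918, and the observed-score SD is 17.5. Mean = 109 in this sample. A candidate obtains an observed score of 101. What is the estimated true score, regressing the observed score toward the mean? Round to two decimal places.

101.66

T̂ = 0.918(101) + 0.082(109) ≈ 101.656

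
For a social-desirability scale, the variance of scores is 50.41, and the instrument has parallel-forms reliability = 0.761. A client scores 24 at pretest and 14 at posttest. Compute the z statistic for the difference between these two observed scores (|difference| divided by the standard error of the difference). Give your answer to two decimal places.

2.04

σ = 50.41^(1/2) = 7.100
SEM = 7.100*√(1 − 0.761) ≈ 3.471
SE_diff = SEM * √2 ≈ 3.471 * 1.414 ≈ 4.909
z = 10 / 4.909 ≈ 2.037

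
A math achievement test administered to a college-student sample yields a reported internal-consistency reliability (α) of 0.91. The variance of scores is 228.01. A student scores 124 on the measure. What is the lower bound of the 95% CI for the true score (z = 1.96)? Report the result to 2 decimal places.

SD = √228.01 ≈ 15.10000
SEM = 15.10000 · √(1 − 0.91000) = 15.10000 · √0.09000 ≈ 15.10000 · 0.30000 ≈ 4.53000
Margin = 1.96 · 4.53000 ≈ 8.87880
Lower limit = 124 − 8.87880 ≈ 115.12120

115.12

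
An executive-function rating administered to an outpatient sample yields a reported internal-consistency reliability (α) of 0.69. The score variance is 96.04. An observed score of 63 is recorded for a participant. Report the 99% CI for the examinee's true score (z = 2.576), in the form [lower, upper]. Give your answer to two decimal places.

SD = √96.04 = 9.8000
SEM = 9.8000*√(1 − 0.6900) ≈ 5.4564
Margin = 2.576 * 5.4564 ≈ 14.0557
CI = 63 ± 14.0557 → [48.9443, 77.0557]

[48.94, 77.06]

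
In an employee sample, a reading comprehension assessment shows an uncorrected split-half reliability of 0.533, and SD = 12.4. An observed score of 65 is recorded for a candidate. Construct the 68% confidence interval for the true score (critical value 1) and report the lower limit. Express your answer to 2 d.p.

Spearman-Brown: r = 2(0.533) / (1 + 0.533) = 1.066 / 1.533 ≃ 0.695
The standard error of measurement is 12.400·√(1 − 0.695) ≃ 12.400·0.552 ≃ 6.844.
Half-width = 1·6.844 ≃ 6.844
Lower limit = 65 − 6.844 ≃ 58.156

58.16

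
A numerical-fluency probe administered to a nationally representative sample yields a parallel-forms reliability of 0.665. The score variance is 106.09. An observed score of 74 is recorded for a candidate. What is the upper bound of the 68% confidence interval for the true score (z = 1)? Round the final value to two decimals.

SD = √106.09 ≈ 10.300
SEM = 10.300 × √(1 − 0.665) = 10.300 × √0.335 ≈ 10.300 × 0.579 ≈ 5.962
1 × SEM ≈ 5.962
Upper bound: 74 + 5.962 = 79.962

79.96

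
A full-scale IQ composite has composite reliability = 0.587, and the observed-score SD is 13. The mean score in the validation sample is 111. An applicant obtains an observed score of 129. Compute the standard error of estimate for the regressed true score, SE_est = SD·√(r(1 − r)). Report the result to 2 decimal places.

SE_est = SD × √(r(1 − r)) = 13.0000 × √0.2424 ≈ 13.0000 × 0.4924 ≈ 6.4008

6.40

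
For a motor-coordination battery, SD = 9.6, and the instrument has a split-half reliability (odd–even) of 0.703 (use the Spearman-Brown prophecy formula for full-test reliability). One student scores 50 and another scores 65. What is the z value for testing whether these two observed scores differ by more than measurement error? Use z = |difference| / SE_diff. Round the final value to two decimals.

2.65

r_full = 2·0.703 / (1 + 0.703) ≃ 0.8256
SEM = 9.6000 × √(1 − 0.8256) = 9.6000 × √0.1744 ≃ 9.6000 × 0.4176 ≃ 4.0091
Standard error of the difference = 4.0091·√2 ≃ 5.6697
z = |50 − 65| / 5.6697 = 15 / 5.6697 ≃ 2.6457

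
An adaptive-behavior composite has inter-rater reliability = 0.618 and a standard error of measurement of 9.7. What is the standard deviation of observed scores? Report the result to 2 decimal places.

15.69

SD = SEM / √(1 − r) = 9.7 / √0.382 ≈ 9.7 / 0.618 ≈ 15.694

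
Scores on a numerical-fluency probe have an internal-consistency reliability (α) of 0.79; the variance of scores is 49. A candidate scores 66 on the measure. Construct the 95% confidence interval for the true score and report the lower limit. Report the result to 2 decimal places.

SD = √49 = 7.000
SEM = 7.000 * √(1 − 0.790) = 7.000 * √0.210 ≈ 7.000 * 0.458 ≈ 3.208
1.96 * SEM ≈ 6.287
Lower bound: 66 − 6.287 = 59.713

59.71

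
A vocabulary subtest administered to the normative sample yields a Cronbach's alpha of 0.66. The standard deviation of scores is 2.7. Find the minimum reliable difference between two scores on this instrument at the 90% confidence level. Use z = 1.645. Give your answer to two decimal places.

3.66

The standard error of measurement is 2.700×√(1 − 0.660) ≈ 2.700×0.583 ≈ 1.574.
SE_diff = SEM × √2 ≈ 1.574 × 1.414 ≈ 2.226
Smallest detectable difference = 1.645×2.226 ≈ 3.663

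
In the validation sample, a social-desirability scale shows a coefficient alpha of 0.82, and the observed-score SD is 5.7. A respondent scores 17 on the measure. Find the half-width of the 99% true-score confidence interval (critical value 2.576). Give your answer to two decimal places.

SEM = 5.700 × √(1 − 0.820) = 5.700 × √0.180 ≈ 5.700 × 0.424 ≈ 2.418
Half-width = 2.576×2.418 ≈ 6.230

6.23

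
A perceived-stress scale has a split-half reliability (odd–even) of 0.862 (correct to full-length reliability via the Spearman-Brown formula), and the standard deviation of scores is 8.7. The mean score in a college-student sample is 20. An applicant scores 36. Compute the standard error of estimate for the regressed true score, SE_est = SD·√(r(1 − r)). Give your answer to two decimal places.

2.28

Spearman-Brown: r = 2(0.862) / (1 + 0.862) = 1.7240 / 1.8620 ≃ 0.9259
SE_est = SD × √(r(1 − r)) = 8.7000 × √0.0686 ≃ 8.7000 × 0.2620 ≃ 2.2790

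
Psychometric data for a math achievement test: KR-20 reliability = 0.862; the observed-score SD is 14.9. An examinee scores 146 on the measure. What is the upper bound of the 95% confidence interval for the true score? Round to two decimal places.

156.85

SEM = 14.90000 * √(1 − 0.86200) = 14.90000 * √0.13800 ≈ 14.90000 * 0.37148 ≈ 5.53510
1.96 * SEM ≈ 10.84880
Upper bound: 146 + 10.84880 = 156.84880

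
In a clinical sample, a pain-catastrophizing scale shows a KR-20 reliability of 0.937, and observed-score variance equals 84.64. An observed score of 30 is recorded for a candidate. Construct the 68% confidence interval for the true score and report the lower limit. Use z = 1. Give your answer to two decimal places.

27.69

SD = √84.64 ≈ 9.200
SEM = 9.200 * √(1 − 0.937) = 9.200 * √0.063 ≈ 9.200 * 0.251 ≈ 2.309
Margin = 1 * 2.309 ≈ 2.309
Lower bound: 30 − 2.309 = 27.691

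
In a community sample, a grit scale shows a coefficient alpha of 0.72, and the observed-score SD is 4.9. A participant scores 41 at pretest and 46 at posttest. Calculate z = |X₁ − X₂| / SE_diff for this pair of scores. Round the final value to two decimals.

1.36

SEM = 4.900 * √(1 − 0.720) = 4.900 * √0.280 ≃ 4.900 * 0.529 ≃ 2.593
SE_diff = SEM * √2 ≃ 2.593 * 1.414 ≃ 3.667
z = |41 − 46| / 3.667 = 5 / 3.667 ≃ 1.364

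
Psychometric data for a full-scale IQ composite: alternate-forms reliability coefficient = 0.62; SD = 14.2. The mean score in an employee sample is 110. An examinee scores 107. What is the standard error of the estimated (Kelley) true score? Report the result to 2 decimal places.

SE_est = 14.20000·√[r(1 − r)] ≃ 6.89249

6.89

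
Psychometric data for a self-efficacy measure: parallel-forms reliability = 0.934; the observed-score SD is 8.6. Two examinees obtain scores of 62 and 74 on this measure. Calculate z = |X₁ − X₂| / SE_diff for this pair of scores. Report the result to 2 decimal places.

3.84

SEM = 8.600 * √(1 − 0.934) = 8.600 * √0.066 ≈ 8.600 * 0.257 ≈ 2.209
SE_diff = SEM * √2 ≈ 2.209 * 1.414 ≈ 3.125
z = |62 − 74| / 3.125 = 12 / 3.125 ≈ 3.841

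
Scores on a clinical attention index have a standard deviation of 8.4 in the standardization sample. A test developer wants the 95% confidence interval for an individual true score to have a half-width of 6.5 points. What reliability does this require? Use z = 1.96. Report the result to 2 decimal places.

SEM needed = half-width / z = 6.5/1.96 ≈ 3.316
r = 1 − (SEM / SD)² = 1 − (3.316 / 8.4)² ≈ 1 − 0.156 ≈ 0.844

0.84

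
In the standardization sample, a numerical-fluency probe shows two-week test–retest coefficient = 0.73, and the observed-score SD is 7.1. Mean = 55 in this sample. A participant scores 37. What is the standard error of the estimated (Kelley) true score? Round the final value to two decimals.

SE_est = SD * √(r(1 − r)) = 7.10000 * √0.19710 ≈ 7.10000 * 0.44396 ≈ 3.15211

3.15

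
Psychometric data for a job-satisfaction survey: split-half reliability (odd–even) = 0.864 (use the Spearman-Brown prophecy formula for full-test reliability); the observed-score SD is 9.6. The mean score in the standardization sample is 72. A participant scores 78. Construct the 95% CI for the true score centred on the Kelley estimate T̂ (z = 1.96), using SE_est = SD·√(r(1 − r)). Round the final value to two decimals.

r_full = 2·0.864 / (1 + 0.864) ≈ 0.9270
T̂ = r·X + (1 − r)·M = 0.9270*78 + 0.0730*72 ≈ 72.3090 + 5.2532 ≈ 77.5622
SE_est = SD * √(r(1 − r)) = 9.6000 * √0.0676 ≈ 9.6000 * 0.2601 ≈ 2.4967
CI = 77.5622 ± 1.96 * 2.4967 → [72.6687, 82.4558]

[72.67, 82.46]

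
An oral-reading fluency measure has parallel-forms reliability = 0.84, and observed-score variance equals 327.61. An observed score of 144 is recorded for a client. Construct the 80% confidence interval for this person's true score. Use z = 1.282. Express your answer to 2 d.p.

[134.72, 153.28]

SD = √327.61 ≃ 18.100
The standard error of measurement is 18.100*√(1 − 0.840) ≃ 18.100*0.400 ≃ 7.240.
Margin = 1.282 * 7.240 ≃ 9.282
CI = 144 ± 9.282 → [134.718, 153.282]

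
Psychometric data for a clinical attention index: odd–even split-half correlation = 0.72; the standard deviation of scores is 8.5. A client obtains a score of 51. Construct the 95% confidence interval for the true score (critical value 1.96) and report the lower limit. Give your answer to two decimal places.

44.28

r_full = 2·0.72 / (1 + 0.72) ≈ 0.83721
The standard error of measurement is 8.50000*√(1 − 0.83721) ≈ 8.50000*0.40347 ≈ 3.42952.
Half-width = 1.96*3.42952 ≈ 6.72187
Lower limit = 51 − 6.72187 ≈ 44.27813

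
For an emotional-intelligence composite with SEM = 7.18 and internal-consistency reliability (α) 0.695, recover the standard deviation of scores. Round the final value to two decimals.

σ = SEM·(1 − r)^(−1/2) ≃ 7.18*1.8107 ≃ 13.0009

13.00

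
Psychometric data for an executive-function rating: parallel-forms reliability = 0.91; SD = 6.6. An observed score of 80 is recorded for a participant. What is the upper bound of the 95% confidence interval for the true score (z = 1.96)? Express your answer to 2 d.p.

SEM = 6.60000×√(1 − 0.91000) ≃ 1.98000
1.96 × SEM ≃ 3.88080
Upper limit = 80 + 3.88080 ≃ 83.88080

83.88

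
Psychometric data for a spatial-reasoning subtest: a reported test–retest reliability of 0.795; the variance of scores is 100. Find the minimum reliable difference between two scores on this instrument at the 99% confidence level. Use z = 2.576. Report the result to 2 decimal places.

16.49

SD = √100 = 10.0000
SEM = 10.0000 * √(1 − 0.7950) = 10.0000 * √0.2050 ≈ 10.0000 * 0.4528 ≈ 4.5277
Standard error of the difference = 4.5277·√2 ≈ 6.4031
Minimum reliable difference = 2.576 * SE_diff ≈ 2.576 * 6.4031 ≈ 16.4944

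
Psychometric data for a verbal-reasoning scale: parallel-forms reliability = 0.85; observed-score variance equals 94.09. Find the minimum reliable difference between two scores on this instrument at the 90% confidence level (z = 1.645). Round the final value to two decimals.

8.74

SD = √94.09 ≈ 9.7000
SEM = 9.7000×√(1 − 0.8500) ≈ 3.7568
SE_diff = √2 × SEM ≈ 5.3129
Minimum reliable difference = 1.645 × SE_diff ≈ 1.645 × 5.3129 ≈ 8.7397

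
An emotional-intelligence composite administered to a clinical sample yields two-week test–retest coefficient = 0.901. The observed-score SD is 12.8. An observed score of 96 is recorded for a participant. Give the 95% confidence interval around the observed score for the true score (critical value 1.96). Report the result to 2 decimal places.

SEM = 12.800·√(1 − 0.901) ≈ 4.027
Half-width = 1.96·4.027 ≈ 7.894
CI = 96 ± 7.894 → [88.106, 103.894]

[88.11, 103.89]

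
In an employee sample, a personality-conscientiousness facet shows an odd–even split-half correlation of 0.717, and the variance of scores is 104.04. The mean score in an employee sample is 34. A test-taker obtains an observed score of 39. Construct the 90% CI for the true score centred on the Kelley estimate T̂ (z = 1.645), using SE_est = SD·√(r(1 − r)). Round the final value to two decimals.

[31.95, 44.40]

SD = √104.04 ≈ 10.200
Spearman-Brown: r = 2(0.717) / (1 + 0.717) = 1.434 / 1.717 ≈ 0.835
T̂ = r·X + (1 − r)·M = 0.835*39 + 0.165*34 ≈ 32.572 + 5.604 ≈ 38.176
SE_est = SD * √(r(1 − r)) = 10.200 * √0.138 ≈ 10.200 * 0.371 ≈ 3.784
CI = 38.176 ± 1.645 * 3.784 → [31.951, 44.401]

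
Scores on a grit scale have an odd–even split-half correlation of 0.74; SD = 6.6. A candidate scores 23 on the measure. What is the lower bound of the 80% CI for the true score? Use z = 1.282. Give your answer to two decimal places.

19.73

r_full = 2·0.74 / (1 + 0.74) ≈ 0.851
SEM = 6.600 × √(1 − 0.851) = 6.600 × √0.149 ≈ 6.600 × 0.387 ≈ 2.551
Margin = 1.282 × 2.551 ≈ 3.271
Lower bound: 23 − 3.271 = 19.729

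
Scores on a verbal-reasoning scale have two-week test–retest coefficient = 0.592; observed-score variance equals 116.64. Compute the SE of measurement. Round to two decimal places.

SD = √116.64 ≈ 10.80000
SEM = 10.80000 · √(1 − 0.59200) = 10.80000 · √0.40800 ≈ 10.80000 · 0.63875 ≈ 6.89849

6.90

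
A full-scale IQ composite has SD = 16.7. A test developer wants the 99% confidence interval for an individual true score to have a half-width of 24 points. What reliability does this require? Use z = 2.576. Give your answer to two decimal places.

SEM needed = half-width / z = 24/2.576 ≈ 9.317
Required reliability = 1 − (SEM/SD)² = 1 − 0.311 ≈ 0.689

0.69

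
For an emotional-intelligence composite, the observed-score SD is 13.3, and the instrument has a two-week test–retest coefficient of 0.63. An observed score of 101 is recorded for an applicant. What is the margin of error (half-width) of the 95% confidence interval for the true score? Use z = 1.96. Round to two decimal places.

15.86

SEM = 13.3000 * √(1 − 0.6300) = 13.3000 * √0.3700 ≈ 13.3000 * 0.6083 ≈ 8.0901
1.96 * SEM ≈ 15.8565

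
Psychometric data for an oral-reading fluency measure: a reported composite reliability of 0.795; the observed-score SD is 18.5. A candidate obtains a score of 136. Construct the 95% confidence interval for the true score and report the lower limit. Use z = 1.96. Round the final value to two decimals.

119.58

SEM = 18.5000 × √(1 − 0.7950) = 18.5000 × √0.2050 ≈ 18.5000 × 0.4528 ≈ 8.3762
Half-width = 1.96×8.3762 ≈ 16.4174
Lower bound: 136 − 16.4174 = 119.5826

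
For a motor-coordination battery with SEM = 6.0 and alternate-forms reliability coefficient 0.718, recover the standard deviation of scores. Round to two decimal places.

SD = 6.0 / √(1 − 0.718) ≈ 11.2987

11.30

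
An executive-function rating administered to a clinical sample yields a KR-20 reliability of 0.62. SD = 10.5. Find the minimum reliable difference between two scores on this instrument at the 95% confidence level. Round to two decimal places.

17.94

SEM = 10.50000 * √(1 − 0.62000) = 10.50000 * √0.38000 ≈ 10.50000 * 0.61644 ≈ 6.47263
SE_diff = SEM * √2 ≈ 6.47263 * 1.41421 ≈ 9.15369
Minimum reliable difference = 1.96 * SE_diff ≈ 1.96 * 9.15369 ≈ 17.94123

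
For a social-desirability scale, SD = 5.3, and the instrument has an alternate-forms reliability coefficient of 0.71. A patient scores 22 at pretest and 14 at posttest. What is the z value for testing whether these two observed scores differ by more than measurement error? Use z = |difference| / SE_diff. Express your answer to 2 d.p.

SEM = 5.30000 · √(1 − 0.71000) = 5.30000 · √0.29000 ≈ 5.30000 · 0.53852 ≈ 2.85414
Standard error of the difference = 2.85414·√2 ≈ 4.03636
z = |22 − 14| / 4.03636 = 8 / 4.03636 ≈ 1.98198

1.98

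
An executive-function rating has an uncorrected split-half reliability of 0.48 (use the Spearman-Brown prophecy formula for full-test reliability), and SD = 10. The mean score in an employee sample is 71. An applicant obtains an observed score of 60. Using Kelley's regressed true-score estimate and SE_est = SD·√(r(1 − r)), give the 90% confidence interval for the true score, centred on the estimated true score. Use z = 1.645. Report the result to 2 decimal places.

[56.01, 71.72]

r_full = 2·0.48 / (1 + 0.48) ≈ 0.6486
T̂ = 0.6486(60) + 0.3514(71) ≈ 63.8649
SE_est = 10.0000·√[r(1 − r)] ≈ 4.7739
90% CI: 63.8649 ± 7.8531 ≈ (56.0118, 71.7180)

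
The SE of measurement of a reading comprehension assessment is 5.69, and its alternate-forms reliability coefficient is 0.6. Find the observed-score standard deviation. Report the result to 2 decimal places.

σ = SEM·(1 − r)^(−1/2) ≈ 5.69×1.581 ≈ 8.997

9.00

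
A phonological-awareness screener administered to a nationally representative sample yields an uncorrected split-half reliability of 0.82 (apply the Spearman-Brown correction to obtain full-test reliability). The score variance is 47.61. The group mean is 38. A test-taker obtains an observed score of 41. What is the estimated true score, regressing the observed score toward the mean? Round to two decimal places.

Full-length reliability (Spearman-Brown) = 2(0.82)/(1+0.82) ≈ 0.90110
T̂ = 0.90110(41) + 0.09890(38) ≈ 40.70330

40.70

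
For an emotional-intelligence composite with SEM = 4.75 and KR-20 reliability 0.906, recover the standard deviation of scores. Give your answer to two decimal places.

15.49

SD = SEM / √(1 − r) = 4.75 / √0.094 ≈ 4.75 / 0.307 ≈ 15.493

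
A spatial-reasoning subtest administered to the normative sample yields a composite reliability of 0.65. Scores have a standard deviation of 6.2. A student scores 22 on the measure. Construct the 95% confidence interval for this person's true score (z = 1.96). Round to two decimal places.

[14.81, 29.19]

SEM = 6.2000 × √(1 − 0.6500) = 6.2000 × √0.3500 ≈ 6.2000 × 0.5916 ≈ 3.6680
1.96 × SEM ≈ 7.1892
CI = 22 ± 7.1892 → [14.8108, 29.1892]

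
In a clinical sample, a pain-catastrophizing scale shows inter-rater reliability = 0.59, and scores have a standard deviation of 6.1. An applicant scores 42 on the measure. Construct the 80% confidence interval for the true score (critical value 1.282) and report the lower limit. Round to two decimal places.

36.99

SEM = 6.100 · √(1 − 0.590) = 6.100 · √0.410 ≃ 6.100 · 0.640 ≃ 3.906
Margin = 1.282 · 3.906 ≃ 5.007
Lower bound: 42 − 5.007 = 36.993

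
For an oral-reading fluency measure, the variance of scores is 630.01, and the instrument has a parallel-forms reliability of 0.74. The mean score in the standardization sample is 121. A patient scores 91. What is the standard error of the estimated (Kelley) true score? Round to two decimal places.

11.01

SD = √630.01 = 25.1000
SE_est = 25.1000·√[r(1 − r)] ≈ 11.0097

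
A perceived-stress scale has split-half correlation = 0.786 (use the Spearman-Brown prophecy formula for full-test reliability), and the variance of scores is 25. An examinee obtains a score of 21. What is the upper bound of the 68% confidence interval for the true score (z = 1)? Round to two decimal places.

22.73

σ = 25^(1/2) = 5.0000
r_full = 2·0.786 / (1 + 0.786) ≃ 0.8802
SEM = 5.0000*√(1 − 0.8802) ≃ 1.7308
1 * SEM ≃ 1.7308
Upper limit = 21 + 1.7308 ≃ 22.7308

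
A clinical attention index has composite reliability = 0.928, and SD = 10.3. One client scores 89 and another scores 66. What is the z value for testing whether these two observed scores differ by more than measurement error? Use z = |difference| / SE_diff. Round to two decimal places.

The standard error of measurement is 10.3000×√(1 − 0.9280) ≈ 10.3000×0.2683 ≈ 2.7638.
Standard error of the difference = 2.7638·√2 ≈ 3.9086
z = |89 − 66| / 3.9086 = 23 / 3.9086 ≈ 5.8845

5.88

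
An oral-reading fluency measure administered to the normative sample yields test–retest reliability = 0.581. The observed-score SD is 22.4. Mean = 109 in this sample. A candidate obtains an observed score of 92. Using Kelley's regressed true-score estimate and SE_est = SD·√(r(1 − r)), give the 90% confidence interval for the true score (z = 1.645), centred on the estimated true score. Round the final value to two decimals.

[80.94, 117.30]

T̂ = 0.5810(92) + 0.4190(109) ≈ 99.1230
SE_est = 22.4000·√(0.5810·0.4190) ≈ 11.0521
CI = 99.1230 ± 1.645 · 11.0521 → [80.9424, 117.3036]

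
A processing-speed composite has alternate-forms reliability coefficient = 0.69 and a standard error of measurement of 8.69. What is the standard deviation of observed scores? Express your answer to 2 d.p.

15.61

SD = 8.69 / √(1 − 0.69) ≃ 15.60770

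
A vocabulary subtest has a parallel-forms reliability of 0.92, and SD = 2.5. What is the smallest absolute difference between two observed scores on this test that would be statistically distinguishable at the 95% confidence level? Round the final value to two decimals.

SEM = 2.500 · √(1 − 0.920) = 2.500 · √0.080 ≈ 2.500 · 0.283 ≈ 0.707
Standard error of the difference = 0.707·√2 ≈ 1.000
Smallest detectable difference = 1.96·1.000 ≈ 1.960

1.96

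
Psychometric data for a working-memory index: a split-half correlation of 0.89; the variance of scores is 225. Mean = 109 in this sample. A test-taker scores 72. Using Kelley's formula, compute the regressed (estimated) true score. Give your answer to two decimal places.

74.15

Spearman-Brown: r = 2(0.89) / (1 + 0.89) = 1.7800 / 1.8900 ≈ 0.9418
T̂ = 0.9418(72) + 0.0582(109) ≈ 74.1534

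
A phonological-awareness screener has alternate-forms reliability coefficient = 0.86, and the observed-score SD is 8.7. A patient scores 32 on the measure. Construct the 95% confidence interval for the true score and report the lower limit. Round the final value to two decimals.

25.62

The standard error of measurement is 8.7000*√(1 − 0.8600) ≈ 8.7000*0.3742 ≈ 3.2552.
Half-width = 1.96*3.2552 ≈ 6.3803
Lower bound: 32 − 6.3803 = 25.6197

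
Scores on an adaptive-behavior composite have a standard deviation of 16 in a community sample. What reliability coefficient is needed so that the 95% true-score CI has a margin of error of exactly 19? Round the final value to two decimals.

SEM needed = half-width / z = 19/1.96 ≈ 9.694
Required reliability = 1 − (SEM/SD)² = 1 − 0.367 ≈ 0.633

0.63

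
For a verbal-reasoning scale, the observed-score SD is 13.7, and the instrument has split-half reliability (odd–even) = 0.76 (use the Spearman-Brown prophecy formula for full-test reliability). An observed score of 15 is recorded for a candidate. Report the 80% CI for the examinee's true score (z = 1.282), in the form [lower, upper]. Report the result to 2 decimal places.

[8.51, 21.49]

Full-length reliability (Spearman-Brown) = 2(0.76)/(1+0.76) ≃ 0.86364
SEM = 13.70000 × √(1 − 0.86364) = 13.70000 × √0.13636 ≃ 13.70000 × 0.36927 ≃ 5.05906
Margin = 1.282 × 5.05906 ≃ 6.48572
CI = 15 ± 6.48572 → [8.51428, 21.48572]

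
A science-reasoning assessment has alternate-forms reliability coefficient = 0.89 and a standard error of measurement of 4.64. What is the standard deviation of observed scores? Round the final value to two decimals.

13.99

σ = SEM·(1 − r)^(−1/2) ≈ 4.64·3.015 ≈ 13.990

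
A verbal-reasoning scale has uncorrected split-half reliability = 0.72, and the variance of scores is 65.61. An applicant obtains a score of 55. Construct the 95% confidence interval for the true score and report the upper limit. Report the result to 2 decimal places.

61.41

SD = √65.61 ≃ 8.1000
Spearman-Brown: r = 2(0.72) / (1 + 0.72) = 1.4400 / 1.7200 ≃ 0.8372
SEM = 8.1000·√(1 − 0.8372) ≃ 3.2681
1.96 · SEM ≃ 6.4055
Upper bound: 55 + 6.4055 = 61.4055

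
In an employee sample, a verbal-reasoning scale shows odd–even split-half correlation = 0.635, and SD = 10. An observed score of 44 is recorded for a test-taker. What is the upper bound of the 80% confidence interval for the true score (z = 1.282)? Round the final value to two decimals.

r_full = 2·0.635 / (1 + 0.635) ≈ 0.777
SEM = 10.000 × √(1 − 0.777) = 10.000 × √0.223 ≈ 10.000 × 0.472 ≈ 4.725
1.282 × SEM ≈ 6.057
Upper bound: 44 + 6.057 = 50.057

50.06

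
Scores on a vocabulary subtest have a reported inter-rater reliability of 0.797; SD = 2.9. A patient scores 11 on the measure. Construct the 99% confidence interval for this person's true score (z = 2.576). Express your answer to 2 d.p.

SEM = 2.9000 * √(1 − 0.7970) = 2.9000 * √0.2030 ≈ 2.9000 * 0.4506 ≈ 1.3066
Half-width = 2.576*1.3066 ≈ 3.3658
Interval: (7.6342, 14.3658)

[7.63, 14.37]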